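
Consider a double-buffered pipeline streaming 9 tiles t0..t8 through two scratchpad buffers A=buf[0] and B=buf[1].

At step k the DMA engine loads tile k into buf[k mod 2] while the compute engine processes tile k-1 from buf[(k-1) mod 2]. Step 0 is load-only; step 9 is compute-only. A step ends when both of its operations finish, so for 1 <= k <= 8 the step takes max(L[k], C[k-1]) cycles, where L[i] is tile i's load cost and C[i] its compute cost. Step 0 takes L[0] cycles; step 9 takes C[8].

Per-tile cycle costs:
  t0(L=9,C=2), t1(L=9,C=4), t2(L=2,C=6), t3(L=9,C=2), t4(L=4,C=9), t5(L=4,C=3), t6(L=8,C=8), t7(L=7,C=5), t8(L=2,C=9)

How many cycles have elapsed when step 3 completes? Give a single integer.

k=0 load=t0/9c comp=- wait=9 total=9
k=1 load=t1/9c comp=t0/2c wait=9 total=18
k=2 load=t2/2c comp=t1/4c wait=4 total=22
k=3 load=t3/9c comp=t2/6c wait=9 total=31
k=4 load=t4/4c comp=t3/2c wait=4 total=35
k=5 load=t5/4c comp=t4/9c wait=9 total=44
k=6 load=t6/8c comp=t5/3c wait=8 total=52
k=7 load=t7/7c comp=t6/8c wait=8 total=60
k=8 load=t8/2c comp=t7/5c wait=5 total=65
k=9 load=- comp=t8/9c wait=9 total=74

end_cycle[3] = 31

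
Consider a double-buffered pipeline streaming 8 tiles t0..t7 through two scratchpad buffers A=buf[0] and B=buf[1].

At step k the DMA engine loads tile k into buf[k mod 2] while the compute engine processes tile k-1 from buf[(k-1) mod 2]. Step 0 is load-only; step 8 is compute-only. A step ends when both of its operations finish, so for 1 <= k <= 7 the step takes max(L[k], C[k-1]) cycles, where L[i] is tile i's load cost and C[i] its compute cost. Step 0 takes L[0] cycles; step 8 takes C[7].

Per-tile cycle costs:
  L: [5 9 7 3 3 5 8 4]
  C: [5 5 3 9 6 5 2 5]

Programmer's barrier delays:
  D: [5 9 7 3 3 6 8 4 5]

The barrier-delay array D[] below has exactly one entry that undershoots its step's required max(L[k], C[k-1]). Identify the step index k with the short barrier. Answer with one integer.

step 0: need L[0]=5 = 5; D[0]=5 ok
step 1: need max(L[1]=9,C[0]=5) = 9; D[1]=9 ok
step 2: need max(L[2]=7,C[1]=5) = 7; D[2]=7 ok
step 3: need max(L[3]=3,C[2]=3) = 3; D[3]=3 ok
step 4: need max(L[4]=3,C[3]=9) = 9; D[4]=3 SHORT
step 5: need max(L[5]=5,C[4]=6) = 6; D[5]=6 ok
step 6: need max(L[6]=8,C[5]=5) = 8; D[6]=8 ok
step 7: need max(L[7]=4,C[6]=2) = 4; D[7]=4 ok
step 8: need C[7]=5 = 5; D[8]=5 ok

hazard at step 4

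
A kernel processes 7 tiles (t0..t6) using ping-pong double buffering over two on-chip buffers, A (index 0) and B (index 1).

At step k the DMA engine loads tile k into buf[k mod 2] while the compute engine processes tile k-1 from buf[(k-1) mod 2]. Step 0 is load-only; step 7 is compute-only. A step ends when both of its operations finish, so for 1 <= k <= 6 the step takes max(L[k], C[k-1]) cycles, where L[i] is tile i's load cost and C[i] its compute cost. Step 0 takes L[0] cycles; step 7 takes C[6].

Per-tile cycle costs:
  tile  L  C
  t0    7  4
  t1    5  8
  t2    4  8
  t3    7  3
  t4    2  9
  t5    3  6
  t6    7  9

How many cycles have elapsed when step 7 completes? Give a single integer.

step 0: L[0]=7 → dur=7, Σ=7 | A=load:t0 B=idle [load-only]
step 1: L[1]=5 C[0]=4 → dur=5, Σ=12 | A=compute:t0 B=load:t1 [load-bound]
step 2: L[2]=4 C[1]=8 → dur=8, Σ=20 | A=load:t2 B=compute:t1 [compute-bound]
step 3: L[3]=7 C[2]=8 → dur=8, Σ=28 | A=compute:t2 B=load:t3 [compute-bound]
step 4: L[4]=2 C[3]=3 → dur=3, Σ=31 | A=load:t4 B=compute:t3 [compute-bound]
step 5: L[5]=3 C[4]=9 → dur=9, Σ=40 | A=compute:t4 B=load:t5 [compute-bound]
step 6: L[6]=7 C[5]=6 → dur=7, Σ=47 | A=load:t6 B=compute:t5 [load-bound]
step 7: C[6]=9 → dur=9, Σ=56 | A=compute:t6 B=idle [compute-only]

end_cycle[7] = 56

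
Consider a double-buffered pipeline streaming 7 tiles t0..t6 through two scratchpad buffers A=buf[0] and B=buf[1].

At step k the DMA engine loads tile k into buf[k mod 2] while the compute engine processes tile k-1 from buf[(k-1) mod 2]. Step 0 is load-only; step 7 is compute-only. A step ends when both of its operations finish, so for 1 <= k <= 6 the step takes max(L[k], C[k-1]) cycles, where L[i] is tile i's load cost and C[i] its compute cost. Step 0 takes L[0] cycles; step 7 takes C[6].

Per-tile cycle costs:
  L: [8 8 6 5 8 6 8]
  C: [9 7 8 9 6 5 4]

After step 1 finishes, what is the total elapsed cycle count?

[0] DMA t0→A (8c) ∥ CU idle ⇒ 8c, clock 8
[1] DMA t1→B (8c) ∥ CU A:t0 (9c) ⇒ 9c, clock 17
[2] DMA t2→A (6c) ∥ CU B:t1 (7c) ⇒ 7c, clock 24
[3] DMA t3→B (5c) ∥ CU A:t2 (8c) ⇒ 8c, clock 32
[4] DMA t4→A (8c) ∥ CU B:t3 (9c) ⇒ 9c, clock 41
[5] DMA t5→B (6c) ∥ CU A:t4 (6c) ⇒ 6c, clock 47
[6] DMA t6→A (8c) ∥ CU B:t5 (5c) ⇒ 8c, clock 55
[7] DMA idle ∥ CU A:t6 (4c) ⇒ 4c, clock 59

end_cycle[1] = 17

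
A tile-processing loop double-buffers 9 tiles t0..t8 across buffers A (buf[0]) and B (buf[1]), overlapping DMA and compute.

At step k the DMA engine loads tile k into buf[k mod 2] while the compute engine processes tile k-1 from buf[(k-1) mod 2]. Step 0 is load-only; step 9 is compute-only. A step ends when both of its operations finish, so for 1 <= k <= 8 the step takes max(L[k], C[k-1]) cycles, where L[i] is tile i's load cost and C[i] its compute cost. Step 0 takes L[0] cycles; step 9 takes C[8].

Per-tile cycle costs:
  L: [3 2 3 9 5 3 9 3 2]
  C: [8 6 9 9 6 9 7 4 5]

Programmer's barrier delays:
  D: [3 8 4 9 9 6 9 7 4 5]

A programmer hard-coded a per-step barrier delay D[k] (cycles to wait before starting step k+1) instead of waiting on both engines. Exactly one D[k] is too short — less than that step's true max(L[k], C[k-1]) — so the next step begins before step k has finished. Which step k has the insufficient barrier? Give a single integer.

hazard at step 2

k=0 barrier L[0]=3→3c, D[0]=3 ok
k=1 barrier max(L[1]=2,C[0]=8)→8c, D[1]=8 ok
k=2 barrier max(L[2]=3,C[1]=6)→6c, D[2]=4 SHORT
k=3 barrier max(L[3]=9,C[2]=9)→9c, D[3]=9 ok
k=4 barrier max(L[4]=5,C[3]=9)→9c, D[4]=9 ok
k=5 barrier max(L[5]=3,C[4]=6)→6c, D[5]=6 ok
k=6 barrier max(L[6]=9,C[5]=9)→9c, D[6]=9 ok
k=7 barrier max(L[7]=3,C[6]=7)→7c, D[7]=7 ok
k=8 barrier max(L[8]=2,C[7]=4)→4c, D[8]=4 ok
k=9 barrier C[8]=5→5c, D[9]=5 ok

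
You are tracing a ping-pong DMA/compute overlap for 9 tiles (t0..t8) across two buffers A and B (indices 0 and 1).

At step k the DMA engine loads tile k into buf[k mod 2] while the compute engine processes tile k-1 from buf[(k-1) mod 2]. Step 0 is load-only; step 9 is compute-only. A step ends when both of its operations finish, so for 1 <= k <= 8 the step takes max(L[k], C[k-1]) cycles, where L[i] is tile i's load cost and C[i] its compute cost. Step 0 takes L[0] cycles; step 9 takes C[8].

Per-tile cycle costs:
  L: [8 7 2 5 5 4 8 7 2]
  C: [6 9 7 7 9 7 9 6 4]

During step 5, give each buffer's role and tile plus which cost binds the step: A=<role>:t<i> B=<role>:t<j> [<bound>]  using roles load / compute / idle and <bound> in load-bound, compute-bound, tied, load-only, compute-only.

step 5: A=compute:t4 B=load:t5 [compute-bound]

step 0: L[0]=8 → dur=8, Σ=8 | A=load:t0 B=idle [load-only]
step 1: L[1]=7 C[0]=6 → dur=7, Σ=15 | A=compute:t0 B=load:t1 [load-bound]
step 2: L[2]=2 C[1]=9 → dur=9, Σ=24 | A=load:t2 B=compute:t1 [compute-bound]
step 3: L[3]=5 C[2]=7 → dur=7, Σ=31 | A=compute:t2 B=load:t3 [compute-bound]
step 4: L[4]=5 C[3]=7 → dur=7, Σ=38 | A=load:t4 B=compute:t3 [compute-bound]
step 5: L[5]=4 C[4]=9 → dur=9, Σ=47 | A=compute:t4 B=load:t5 [compute-bound]
step 6: L[6]=8 C[5]=7 → dur=8, Σ=55 | A=load:t6 B=compute:t5 [load-bound]
step 7: L[7]=7 C[6]=9 → dur=9, Σ=64 | A=compute:t6 B=load:t7 [compute-bound]
step 8: L[8]=2 C[7]=6 → dur=6, Σ=70 | A=load:t8 B=compute:t7 [compute-bound]
step 9: C[8]=4 → dur=4, Σ=74 | A=compute:t8 B=idle [compute-only]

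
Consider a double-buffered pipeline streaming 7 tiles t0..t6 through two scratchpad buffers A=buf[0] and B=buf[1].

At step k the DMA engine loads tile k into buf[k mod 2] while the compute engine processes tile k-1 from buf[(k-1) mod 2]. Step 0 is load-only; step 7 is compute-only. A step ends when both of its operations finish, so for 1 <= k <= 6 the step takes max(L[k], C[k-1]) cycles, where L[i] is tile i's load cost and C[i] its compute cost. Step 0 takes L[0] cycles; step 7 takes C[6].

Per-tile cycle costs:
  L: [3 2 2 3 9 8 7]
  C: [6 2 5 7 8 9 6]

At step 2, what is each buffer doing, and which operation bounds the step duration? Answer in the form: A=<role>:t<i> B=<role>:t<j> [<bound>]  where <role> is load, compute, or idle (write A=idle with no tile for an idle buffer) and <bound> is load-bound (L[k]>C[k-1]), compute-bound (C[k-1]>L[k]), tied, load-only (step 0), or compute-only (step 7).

k=0 load=t0/3c comp=- wait=3 total=3
k=1 load=t1/2c comp=t0/6c wait=6 total=9
k=2 load=t2/2c comp=t1/2c wait=2 total=11
k=3 load=t3/3c comp=t2/5c wait=5 total=16
k=4 load=t4/9c comp=t3/7c wait=9 total=25
k=5 load=t5/8c comp=t4/8c wait=8 total=33
k=6 load=t6/7c comp=t5/9c wait=9 total=42
k=7 load=- comp=t6/6c wait=6 total=48

step 2: A=load:t2 B=compute:t1 [tied]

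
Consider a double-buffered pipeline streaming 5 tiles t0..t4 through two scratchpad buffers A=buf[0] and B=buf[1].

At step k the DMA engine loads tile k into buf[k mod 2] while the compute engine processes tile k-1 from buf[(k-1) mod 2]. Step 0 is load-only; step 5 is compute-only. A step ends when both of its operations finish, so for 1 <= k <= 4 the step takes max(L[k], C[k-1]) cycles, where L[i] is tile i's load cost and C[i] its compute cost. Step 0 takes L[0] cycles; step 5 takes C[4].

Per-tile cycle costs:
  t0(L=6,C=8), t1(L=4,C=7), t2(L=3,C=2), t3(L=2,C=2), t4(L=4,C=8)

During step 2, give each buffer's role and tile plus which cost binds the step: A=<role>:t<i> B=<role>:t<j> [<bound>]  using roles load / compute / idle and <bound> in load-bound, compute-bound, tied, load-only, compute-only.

  0. 6=6c; end=6; A:t0 B:-
  1. max(4,8)=8c; end=14; A:t0 B:t1
  2. max(3,7)=7c; end=21; A:t2 B:t1
  3. max(2,2)=2c; end=23; A:t2 B:t3
  4. max(4,2)=4c; end=27; A:t4 B:t3
  5. 8=8c; end=35; A:t4 B:t3

step 2: A=load:t2 B=compute:t1 [compute-bound]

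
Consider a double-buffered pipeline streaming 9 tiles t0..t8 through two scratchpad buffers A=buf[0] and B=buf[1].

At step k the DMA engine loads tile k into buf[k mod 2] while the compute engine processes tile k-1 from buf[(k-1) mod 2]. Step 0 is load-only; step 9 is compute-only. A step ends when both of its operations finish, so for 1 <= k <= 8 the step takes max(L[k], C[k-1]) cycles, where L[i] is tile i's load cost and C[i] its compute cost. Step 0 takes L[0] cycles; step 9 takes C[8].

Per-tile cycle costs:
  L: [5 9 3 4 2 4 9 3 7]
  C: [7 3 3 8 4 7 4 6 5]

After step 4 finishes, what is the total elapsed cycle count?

end_cycle[4] = 29

k=0 load=t0/5c comp=- wait=5 total=5
k=1 load=t1/9c comp=t0/7c wait=9 total=14
k=2 load=t2/3c comp=t1/3c wait=3 total=17
k=3 load=t3/4c comp=t2/3c wait=4 total=21
k=4 load=t4/2c comp=t3/8c wait=8 total=29
k=5 load=t5/4c comp=t4/4c wait=4 total=33
k=6 load=t6/9c comp=t5/7c wait=9 total=42
k=7 load=t7/3c comp=t6/4c wait=4 total=46
k=8 load=t8/7c comp=t7/6c wait=7 total=53
k=9 load=- comp=t8/5c wait=5 total=58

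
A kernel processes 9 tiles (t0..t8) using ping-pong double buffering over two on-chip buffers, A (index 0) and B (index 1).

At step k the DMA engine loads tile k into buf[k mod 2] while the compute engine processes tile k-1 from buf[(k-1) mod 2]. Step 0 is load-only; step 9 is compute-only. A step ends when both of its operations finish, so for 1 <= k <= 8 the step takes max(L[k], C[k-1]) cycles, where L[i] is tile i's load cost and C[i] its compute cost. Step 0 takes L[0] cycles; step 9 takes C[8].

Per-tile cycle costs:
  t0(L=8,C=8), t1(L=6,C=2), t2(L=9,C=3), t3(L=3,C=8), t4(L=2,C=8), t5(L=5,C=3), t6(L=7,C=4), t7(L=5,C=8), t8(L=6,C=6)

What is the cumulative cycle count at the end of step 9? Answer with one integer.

end_cycle[9] = 70

k=0 load=t0/8c comp=- wait=8 total=8
k=1 load=t1/6c comp=t0/8c wait=8 total=16
k=2 load=t2/9c comp=t1/2c wait=9 total=25
k=3 load=t3/3c comp=t2/3c wait=3 total=28
k=4 load=t4/2c comp=t3/8c wait=8 total=36
k=5 load=t5/5c comp=t4/8c wait=8 total=44
k=6 load=t6/7c comp=t5/3c wait=7 total=51
k=7 load=t7/5c comp=t6/4c wait=5 total=56
k=8 load=t8/6c comp=t7/8c wait=8 total=64
k=9 load=- comp=t8/6c wait=6 total=70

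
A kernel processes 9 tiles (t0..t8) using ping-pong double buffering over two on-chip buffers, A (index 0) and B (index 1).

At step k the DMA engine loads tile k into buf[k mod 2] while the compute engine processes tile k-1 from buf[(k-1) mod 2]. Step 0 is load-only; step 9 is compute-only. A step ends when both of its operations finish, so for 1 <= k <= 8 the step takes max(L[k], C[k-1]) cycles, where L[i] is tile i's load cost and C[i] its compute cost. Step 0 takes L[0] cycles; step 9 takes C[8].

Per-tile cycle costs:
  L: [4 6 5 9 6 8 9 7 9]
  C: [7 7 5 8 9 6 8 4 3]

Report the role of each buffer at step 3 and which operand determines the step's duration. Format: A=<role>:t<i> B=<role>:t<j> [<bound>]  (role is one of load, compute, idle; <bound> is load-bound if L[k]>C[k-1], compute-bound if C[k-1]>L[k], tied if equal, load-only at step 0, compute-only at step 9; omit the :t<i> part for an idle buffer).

k=0 load=t0/4c comp=- wait=4 total=4
k=1 load=t1/6c comp=t0/7c wait=7 total=11
k=2 load=t2/5c comp=t1/7c wait=7 total=18
k=3 load=t3/9c comp=t2/5c wait=9 total=27
k=4 load=t4/6c comp=t3/8c wait=8 total=35
k=5 load=t5/8c comp=t4/9c wait=9 total=44
k=6 load=t6/9c comp=t5/6c wait=9 total=53
k=7 load=t7/7c comp=t6/8c wait=8 total=61
k=8 load=t8/9c comp=t7/4c wait=9 total=70
k=9 load=- comp=t8/3c wait=3 total=73

step 3: A=compute:t2 B=load:t3 [load-bound]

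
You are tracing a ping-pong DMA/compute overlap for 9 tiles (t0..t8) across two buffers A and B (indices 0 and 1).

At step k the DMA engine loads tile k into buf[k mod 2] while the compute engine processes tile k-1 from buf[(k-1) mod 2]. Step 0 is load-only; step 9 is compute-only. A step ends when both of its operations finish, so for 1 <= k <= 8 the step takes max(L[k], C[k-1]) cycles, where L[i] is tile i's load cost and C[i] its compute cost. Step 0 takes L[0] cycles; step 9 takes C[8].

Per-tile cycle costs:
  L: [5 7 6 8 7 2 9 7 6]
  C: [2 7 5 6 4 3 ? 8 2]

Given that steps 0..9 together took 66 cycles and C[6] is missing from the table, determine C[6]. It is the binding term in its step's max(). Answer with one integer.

step 0 → dur = L[0]=5 = 5
step 1 → dur = max(L[1]=7, C[0]=2) = 7
step 2 → dur = max(L[2]=6, C[1]=7) = 7
step 3 → dur = max(L[3]=8, C[2]=5) = 8
step 4 → dur = max(L[4]=7, C[3]=6) = 7
step 5 → dur = max(L[5]=2, C[4]=4) = 4
step 6 → dur = max(L[6]=9, C[5]=3) = 9
step 7 → dur = max(L[7]=7, C[6]=?) = C[6]  (unknown; binding)
step 8 → dur = max(L[8]=6, C[7]=8) = 8
step 9 → dur = C[8]=2 = 2
sum of known step durations = 57
dur[7] = total - known = 66 - 57 = 9
C[6] is the binding max in step 7, so C[6] = dur[7] = 9

C[6] = 9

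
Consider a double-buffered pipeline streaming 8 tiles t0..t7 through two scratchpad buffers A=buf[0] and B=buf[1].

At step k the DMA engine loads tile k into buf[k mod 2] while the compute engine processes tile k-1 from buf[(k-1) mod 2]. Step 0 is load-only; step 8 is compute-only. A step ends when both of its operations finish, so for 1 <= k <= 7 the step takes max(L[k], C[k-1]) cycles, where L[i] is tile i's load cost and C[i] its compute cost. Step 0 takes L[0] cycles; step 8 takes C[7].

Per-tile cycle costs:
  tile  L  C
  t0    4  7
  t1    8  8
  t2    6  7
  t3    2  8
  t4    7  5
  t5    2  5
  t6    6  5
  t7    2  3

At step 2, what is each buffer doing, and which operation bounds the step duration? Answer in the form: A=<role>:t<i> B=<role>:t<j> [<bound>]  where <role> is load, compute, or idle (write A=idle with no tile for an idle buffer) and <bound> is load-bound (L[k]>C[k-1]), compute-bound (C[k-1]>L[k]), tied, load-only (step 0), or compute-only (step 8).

k=0 load=t0/4c comp=- wait=4 total=4
k=1 load=t1/8c comp=t0/7c wait=8 total=12
k=2 load=t2/6c comp=t1/8c wait=8 total=20
k=3 load=t3/2c comp=t2/7c wait=7 total=27
k=4 load=t4/7c comp=t3/8c wait=8 total=35
k=5 load=t5/2c comp=t4/5c wait=5 total=40
k=6 load=t6/6c comp=t5/5c wait=6 total=46
k=7 load=t7/2c comp=t6/5c wait=5 total=51
k=8 load=- comp=t7/3c wait=3 total=54

step 2: A=load:t2 B=compute:t1 [compute-bound]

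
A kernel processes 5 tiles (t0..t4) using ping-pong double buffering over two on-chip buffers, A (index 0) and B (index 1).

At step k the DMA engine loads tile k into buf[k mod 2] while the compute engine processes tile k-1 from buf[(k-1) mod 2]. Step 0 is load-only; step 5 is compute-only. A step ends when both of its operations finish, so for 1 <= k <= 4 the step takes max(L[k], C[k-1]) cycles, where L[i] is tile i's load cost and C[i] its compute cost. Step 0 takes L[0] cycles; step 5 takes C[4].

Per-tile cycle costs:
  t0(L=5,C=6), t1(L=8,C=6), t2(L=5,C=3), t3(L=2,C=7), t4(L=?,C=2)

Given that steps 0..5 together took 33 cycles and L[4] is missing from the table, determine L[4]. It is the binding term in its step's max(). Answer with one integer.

step 0 = dur = L[0]=5 = 5
step 1 = dur = max(L[1]=8, C[0]=6) = 8
step 2 = dur = max(L[2]=5, C[1]=6) = 6
step 3 = dur = max(L[3]=2, C[2]=3) = 3
step 4 = dur = max(L[4]=?, C[3]=7) = L[4]  (unknown; binding)
step 5 = dur = C[4]=2 = 2
sum of known step durations = 24
dur[4] = total - known = 33 - 24 = 9
L[4] is the binding max in step 4, so L[4] = dur[4] = 9

L[4] = 9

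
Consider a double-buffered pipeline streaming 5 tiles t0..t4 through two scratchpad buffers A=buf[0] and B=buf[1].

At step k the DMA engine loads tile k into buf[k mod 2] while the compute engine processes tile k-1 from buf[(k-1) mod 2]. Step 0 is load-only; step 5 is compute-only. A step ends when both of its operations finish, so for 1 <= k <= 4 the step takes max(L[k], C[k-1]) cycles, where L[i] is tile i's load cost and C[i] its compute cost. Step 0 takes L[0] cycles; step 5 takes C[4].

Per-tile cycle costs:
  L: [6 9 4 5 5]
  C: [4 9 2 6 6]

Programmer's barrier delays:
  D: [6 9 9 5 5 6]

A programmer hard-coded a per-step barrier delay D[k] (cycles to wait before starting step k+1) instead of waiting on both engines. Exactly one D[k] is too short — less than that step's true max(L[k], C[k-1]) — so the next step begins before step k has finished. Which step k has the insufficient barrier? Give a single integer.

step 0: need L[0]=6 = 6; D[0]=6 ok
step 1: need max(L[1]=9,C[0]=4) = 9; D[1]=9 ok
step 2: need max(L[2]=4,C[1]=9) = 9; D[2]=9 ok
step 3: need max(L[3]=5,C[2]=2) = 5; D[3]=5 ok
step 4: need max(L[4]=5,C[3]=6) = 6; D[4]=5 SHORT
step 5: need C[4]=6 = 6; D[5]=6 ok

hazard at step 4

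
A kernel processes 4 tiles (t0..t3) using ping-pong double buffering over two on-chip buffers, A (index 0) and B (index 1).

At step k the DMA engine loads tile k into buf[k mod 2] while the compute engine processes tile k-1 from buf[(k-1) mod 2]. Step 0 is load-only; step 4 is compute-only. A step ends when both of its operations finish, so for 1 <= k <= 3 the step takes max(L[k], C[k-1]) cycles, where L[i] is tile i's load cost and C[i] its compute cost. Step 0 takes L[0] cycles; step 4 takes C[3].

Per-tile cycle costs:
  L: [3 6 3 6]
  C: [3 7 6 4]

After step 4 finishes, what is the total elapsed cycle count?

  0. 3=3c; end=3; A:t0 B:-
  1. max(6,3)=6c; end=9; A:t0 B:t1
  2. max(3,7)=7c; end=16; A:t2 B:t1
  3. max(6,6)=6c; end=22; A:t2 B:t3
  4. 4=4c; end=26; A:t2 B:t3

end_cycle[4] = 26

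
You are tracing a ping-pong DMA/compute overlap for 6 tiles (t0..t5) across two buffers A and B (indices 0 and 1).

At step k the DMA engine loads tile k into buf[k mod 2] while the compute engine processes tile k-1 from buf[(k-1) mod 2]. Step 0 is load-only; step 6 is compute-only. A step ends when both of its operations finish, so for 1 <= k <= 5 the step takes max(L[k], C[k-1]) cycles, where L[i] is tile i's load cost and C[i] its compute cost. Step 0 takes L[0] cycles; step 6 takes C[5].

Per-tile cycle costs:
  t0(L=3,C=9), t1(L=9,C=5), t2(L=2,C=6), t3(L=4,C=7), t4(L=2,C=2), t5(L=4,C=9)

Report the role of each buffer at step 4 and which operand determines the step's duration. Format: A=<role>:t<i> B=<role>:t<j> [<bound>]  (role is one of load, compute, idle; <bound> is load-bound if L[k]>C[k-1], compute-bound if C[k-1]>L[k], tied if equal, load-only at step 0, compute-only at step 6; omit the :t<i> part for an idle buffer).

step 0: L[0]=3 → dur=3, Σ=3 | A=load:t0 B=idle [load-only]
step 1: L[1]=9 C[0]=9 → dur=9, Σ=12 | A=compute:t0 B=load:t1 [tied]
step 2: L[2]=2 C[1]=5 → dur=5, Σ=17 | A=load:t2 B=compute:t1 [compute-bound]
step 3: L[3]=4 C[2]=6 → dur=6, Σ=23 | A=compute:t2 B=load:t3 [compute-bound]
step 4: L[4]=2 C[3]=7 → dur=7, Σ=30 | A=load:t4 B=compute:t3 [compute-bound]
step 5: L[5]=4 C[4]=2 → dur=4, Σ=34 | A=compute:t4 B=load:t5 [load-bound]
step 6: C[5]=9 → dur=9, Σ=43 | A=idle B=compute:t5 [compute-only]

step 4: A=load:t4 B=compute:t3 [compute-bound]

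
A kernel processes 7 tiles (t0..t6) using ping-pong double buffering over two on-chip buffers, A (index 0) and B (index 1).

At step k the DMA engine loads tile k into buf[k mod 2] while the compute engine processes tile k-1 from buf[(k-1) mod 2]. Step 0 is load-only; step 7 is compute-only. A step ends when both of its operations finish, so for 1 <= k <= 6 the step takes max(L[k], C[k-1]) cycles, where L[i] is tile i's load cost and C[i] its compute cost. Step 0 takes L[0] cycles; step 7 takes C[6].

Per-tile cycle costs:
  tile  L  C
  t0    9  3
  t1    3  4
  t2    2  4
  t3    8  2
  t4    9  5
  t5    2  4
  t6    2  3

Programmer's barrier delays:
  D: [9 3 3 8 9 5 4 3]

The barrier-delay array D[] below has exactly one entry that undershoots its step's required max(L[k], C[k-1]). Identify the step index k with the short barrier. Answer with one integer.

step 0: need L[0]=9 = 9; D[0]=9 ok
step 1: need max(L[1]=3,C[0]=3) = 3; D[1]=3 ok
step 2: need max(L[2]=2,C[1]=4) = 4; D[2]=3 SHORT
step 3: need max(L[3]=8,C[2]=4) = 8; D[3]=8 ok
step 4: need max(L[4]=9,C[3]=2) = 9; D[4]=9 ok
step 5: need max(L[5]=2,C[4]=5) = 5; D[5]=5 ok
step 6: need max(L[6]=2,C[5]=4) = 4; D[6]=4 ok
step 7: need C[6]=3 = 3; D[7]=3 ok

hazard at step 2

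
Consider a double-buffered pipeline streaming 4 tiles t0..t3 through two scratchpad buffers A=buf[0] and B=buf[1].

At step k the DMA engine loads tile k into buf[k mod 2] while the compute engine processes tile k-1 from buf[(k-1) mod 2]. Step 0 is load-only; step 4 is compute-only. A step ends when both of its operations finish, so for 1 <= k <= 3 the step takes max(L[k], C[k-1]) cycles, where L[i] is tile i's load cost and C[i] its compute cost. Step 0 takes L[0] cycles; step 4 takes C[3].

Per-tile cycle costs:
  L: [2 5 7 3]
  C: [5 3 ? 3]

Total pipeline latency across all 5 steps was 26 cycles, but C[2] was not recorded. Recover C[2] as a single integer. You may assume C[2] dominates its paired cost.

step 0: dur = L[0]=2 = 2
step 1: dur = max(L[1]=5, C[0]=5) = 5
step 2: dur = max(L[2]=7, C[1]=3) = 7
step 3: dur = max(L[3]=3, C[2]=?) = C[2]  (unknown; binding)
step 4: dur = C[3]=3 = 3
sum of known step durations = 17
dur[3] = total - known = 26 - 17 = 9
C[2] is the binding max in step 3, so C[2] = dur[3] = 9

C[2] = 9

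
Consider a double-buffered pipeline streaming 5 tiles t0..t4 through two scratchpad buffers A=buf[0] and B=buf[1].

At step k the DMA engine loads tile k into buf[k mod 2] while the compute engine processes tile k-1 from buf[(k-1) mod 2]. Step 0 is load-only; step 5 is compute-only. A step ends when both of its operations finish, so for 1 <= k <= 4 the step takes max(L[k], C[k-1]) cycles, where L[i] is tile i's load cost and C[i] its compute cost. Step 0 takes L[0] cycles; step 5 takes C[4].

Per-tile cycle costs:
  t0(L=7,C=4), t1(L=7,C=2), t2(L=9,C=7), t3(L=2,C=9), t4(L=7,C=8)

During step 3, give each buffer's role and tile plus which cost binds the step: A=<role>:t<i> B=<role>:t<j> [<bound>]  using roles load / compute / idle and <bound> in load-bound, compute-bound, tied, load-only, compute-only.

step 0: L[0]=7 → dur=7, Σ=7 | A=load:t0 B=idle [load-only]
step 1: L[1]=7 C[0]=4 → dur=7, Σ=14 | A=compute:t0 B=load:t1 [load-bound]
step 2: L[2]=9 C[1]=2 → dur=9, Σ=23 | A=load:t2 B=compute:t1 [load-bound]
step 3: L[3]=2 C[2]=7 → dur=7, Σ=30 | A=compute:t2 B=load:t3 [compute-bound]
step 4: L[4]=7 C[3]=9 → dur=9, Σ=39 | A=load:t4 B=compute:t3 [compute-bound]
step 5: C[4]=8 → dur=8, Σ=47 | A=compute:t4 B=idle [compute-only]

step 3: A=compute:t2 B=load:t3 [compute-bound]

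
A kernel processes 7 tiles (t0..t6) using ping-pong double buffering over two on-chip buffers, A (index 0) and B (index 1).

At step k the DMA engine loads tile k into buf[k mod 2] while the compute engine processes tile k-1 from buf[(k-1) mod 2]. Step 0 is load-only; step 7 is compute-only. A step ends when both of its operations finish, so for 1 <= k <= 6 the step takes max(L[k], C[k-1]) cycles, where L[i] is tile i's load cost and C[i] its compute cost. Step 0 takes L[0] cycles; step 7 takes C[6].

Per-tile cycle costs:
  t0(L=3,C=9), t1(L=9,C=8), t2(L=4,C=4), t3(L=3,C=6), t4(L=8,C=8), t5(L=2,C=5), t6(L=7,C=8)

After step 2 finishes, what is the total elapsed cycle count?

end_cycle[2] = 20

  0. 3=3c; end=3; A:t0 B:-
  1. max(9,9)=9c; end=12; A:t0 B:t1
  2. max(4,8)=8c; end=20; A:t2 B:t1
  3. max(3,4)=4c; end=24; A:t2 B:t3
  4. max(8,6)=8c; end=32; A:t4 B:t3
  5. max(2,8)=8c; end=40; A:t4 B:t5
  6. max(7,5)=7c; end=47; A:t6 B:t5
  7. 8=8c; end=55; A:t6 B:t5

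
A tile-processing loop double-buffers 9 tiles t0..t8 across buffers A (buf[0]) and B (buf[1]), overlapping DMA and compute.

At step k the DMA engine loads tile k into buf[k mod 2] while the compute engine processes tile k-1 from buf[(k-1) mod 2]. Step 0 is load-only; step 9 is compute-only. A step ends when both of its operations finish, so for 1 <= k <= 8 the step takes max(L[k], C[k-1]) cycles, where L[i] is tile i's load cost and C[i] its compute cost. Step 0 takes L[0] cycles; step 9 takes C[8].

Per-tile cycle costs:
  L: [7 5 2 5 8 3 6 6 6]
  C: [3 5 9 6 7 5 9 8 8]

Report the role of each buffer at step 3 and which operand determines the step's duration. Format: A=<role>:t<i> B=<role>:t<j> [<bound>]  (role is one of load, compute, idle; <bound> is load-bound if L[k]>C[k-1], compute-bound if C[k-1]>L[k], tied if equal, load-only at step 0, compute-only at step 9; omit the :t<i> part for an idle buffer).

step 3: A=compute:t2 B=load:t3 [compute-bound]

k=0 load=t0/7c comp=- wait=7 total=7
k=1 load=t1/5c comp=t0/3c wait=5 total=12
k=2 load=t2/2c comp=t1/5c wait=5 total=17
k=3 load=t3/5c comp=t2/9c wait=9 total=26
k=4 load=t4/8c comp=t3/6c wait=8 total=34
k=5 load=t5/3c comp=t4/7c wait=7 total=41
k=6 load=t6/6c comp=t5/5c wait=6 total=47
k=7 load=t7/6c comp=t6/9c wait=9 total=56
k=8 load=t8/6c comp=t7/8c wait=8 total=64
k=9 load=- comp=t8/8c wait=8 total=72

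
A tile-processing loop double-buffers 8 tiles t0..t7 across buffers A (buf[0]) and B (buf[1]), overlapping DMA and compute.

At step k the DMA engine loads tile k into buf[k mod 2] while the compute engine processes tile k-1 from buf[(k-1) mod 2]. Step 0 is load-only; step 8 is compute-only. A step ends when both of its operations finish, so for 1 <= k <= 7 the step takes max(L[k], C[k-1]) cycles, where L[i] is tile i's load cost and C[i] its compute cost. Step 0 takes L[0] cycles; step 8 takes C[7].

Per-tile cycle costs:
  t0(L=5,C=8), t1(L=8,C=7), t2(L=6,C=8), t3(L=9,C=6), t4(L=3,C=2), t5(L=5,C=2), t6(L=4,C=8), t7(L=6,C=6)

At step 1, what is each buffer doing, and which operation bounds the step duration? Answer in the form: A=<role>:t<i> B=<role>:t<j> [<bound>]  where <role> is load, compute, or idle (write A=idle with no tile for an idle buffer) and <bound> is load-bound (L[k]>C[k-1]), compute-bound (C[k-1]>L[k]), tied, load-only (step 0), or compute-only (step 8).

step 1: A=compute:t0 B=load:t1 [tied]

[0] DMA t0→A (5c) ∥ CU idle ⇒ 5c, clock 5
[1] DMA t1→B (8c) ∥ CU A:t0 (8c) ⇒ 8c, clock 13
[2] DMA t2→A (6c) ∥ CU B:t1 (7c) ⇒ 7c, clock 20
[3] DMA t3→B (9c) ∥ CU A:t2 (8c) ⇒ 9c, clock 29
[4] DMA t4→A (3c) ∥ CU B:t3 (6c) ⇒ 6c, clock 35
[5] DMA t5→B (5c) ∥ CU A:t4 (2c) ⇒ 5c, clock 40
[6] DMA t6→A (4c) ∥ CU B:t5 (2c) ⇒ 4c, clock 44
[7] DMA t7→B (6c) ∥ CU A:t6 (8c) ⇒ 8c, clock 52
[8] DMA idle ∥ CU B:t7 (6c) ⇒ 6c, clock 58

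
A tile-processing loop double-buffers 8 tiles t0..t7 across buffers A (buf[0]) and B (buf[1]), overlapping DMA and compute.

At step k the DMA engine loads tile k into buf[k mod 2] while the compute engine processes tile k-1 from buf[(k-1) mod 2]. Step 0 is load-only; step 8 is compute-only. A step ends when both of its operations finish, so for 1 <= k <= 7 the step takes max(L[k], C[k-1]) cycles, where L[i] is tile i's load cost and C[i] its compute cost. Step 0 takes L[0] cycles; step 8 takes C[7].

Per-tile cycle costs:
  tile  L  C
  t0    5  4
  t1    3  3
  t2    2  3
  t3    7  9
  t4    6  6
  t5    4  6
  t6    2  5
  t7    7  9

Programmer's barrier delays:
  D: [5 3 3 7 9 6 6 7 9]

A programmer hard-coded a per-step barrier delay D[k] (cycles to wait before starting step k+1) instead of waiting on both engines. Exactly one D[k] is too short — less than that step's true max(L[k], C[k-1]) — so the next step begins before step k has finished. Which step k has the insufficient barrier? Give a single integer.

hazard at step 1

[0] required=L[0]=5=5 vs D=5 ok
[1] required=max(L[1]=3,C[0]=4)=4 vs D=3 SHORT
[2] required=max(L[2]=2,C[1]=3)=3 vs D=3 ok
[3] required=max(L[3]=7,C[2]=3)=7 vs D=7 ok
[4] required=max(L[4]=6,C[3]=9)=9 vs D=9 ok
[5] required=max(L[5]=4,C[4]=6)=6 vs D=6 ok
[6] required=max(L[6]=2,C[5]=6)=6 vs D=6 ok
[7] required=max(L[7]=7,C[6]=5)=7 vs D=7 ok
[8] required=C[7]=9=9 vs D=9 ok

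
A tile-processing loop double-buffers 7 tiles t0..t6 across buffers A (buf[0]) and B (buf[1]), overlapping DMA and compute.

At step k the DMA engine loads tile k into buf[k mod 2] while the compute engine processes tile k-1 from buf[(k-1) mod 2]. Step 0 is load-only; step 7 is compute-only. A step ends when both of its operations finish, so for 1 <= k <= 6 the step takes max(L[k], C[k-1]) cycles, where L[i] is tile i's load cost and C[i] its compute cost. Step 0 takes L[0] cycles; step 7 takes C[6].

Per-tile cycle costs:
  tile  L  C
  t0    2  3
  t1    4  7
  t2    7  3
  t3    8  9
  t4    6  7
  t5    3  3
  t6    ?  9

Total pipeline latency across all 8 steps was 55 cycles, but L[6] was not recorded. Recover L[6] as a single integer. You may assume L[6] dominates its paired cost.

step 0 → dur = L[0]=2 = 2
step 1 → dur = max(L[1]=4, C[0]=3) = 4
step 2 → dur = max(L[2]=7, C[1]=7) = 7
step 3 → dur = max(L[3]=8, C[2]=3) = 8
step 4 → dur = max(L[4]=6, C[3]=9) = 9
step 5 → dur = max(L[5]=3, C[4]=7) = 7
step 6 → dur = max(L[6]=?, C[5]=3) = L[6]  (unknown; binding)
step 7 → dur = C[6]=9 = 9
sum of known step durations = 46
dur[6] = total - known = 55 - 46 = 9
L[6] is the binding max in step 6, so L[6] = dur[6] = 9

L[6] = 9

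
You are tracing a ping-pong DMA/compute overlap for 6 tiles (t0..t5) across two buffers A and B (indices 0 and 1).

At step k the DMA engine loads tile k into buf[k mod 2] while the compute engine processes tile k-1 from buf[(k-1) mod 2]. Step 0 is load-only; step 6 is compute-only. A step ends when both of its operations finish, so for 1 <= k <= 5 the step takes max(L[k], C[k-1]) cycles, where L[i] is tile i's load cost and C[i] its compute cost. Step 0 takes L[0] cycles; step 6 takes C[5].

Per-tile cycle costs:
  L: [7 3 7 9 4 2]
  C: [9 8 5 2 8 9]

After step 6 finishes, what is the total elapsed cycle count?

[0] DMA t0→A (7c) ∥ CU idle ⇒ 7c, clock 7
[1] DMA t1→B (3c) ∥ CU A:t0 (9c) ⇒ 9c, clock 16
[2] DMA t2→A (7c) ∥ CU B:t1 (8c) ⇒ 8c, clock 24
[3] DMA t3→B (9c) ∥ CU A:t2 (5c) ⇒ 9c, clock 33
[4] DMA t4→A (4c) ∥ CU B:t3 (2c) ⇒ 4c, clock 37
[5] DMA t5→B (2c) ∥ CU A:t4 (8c) ⇒ 8c, clock 45
[6] DMA idle ∥ CU B:t5 (9c) ⇒ 9c, clock 54

end_cycle[6] = 54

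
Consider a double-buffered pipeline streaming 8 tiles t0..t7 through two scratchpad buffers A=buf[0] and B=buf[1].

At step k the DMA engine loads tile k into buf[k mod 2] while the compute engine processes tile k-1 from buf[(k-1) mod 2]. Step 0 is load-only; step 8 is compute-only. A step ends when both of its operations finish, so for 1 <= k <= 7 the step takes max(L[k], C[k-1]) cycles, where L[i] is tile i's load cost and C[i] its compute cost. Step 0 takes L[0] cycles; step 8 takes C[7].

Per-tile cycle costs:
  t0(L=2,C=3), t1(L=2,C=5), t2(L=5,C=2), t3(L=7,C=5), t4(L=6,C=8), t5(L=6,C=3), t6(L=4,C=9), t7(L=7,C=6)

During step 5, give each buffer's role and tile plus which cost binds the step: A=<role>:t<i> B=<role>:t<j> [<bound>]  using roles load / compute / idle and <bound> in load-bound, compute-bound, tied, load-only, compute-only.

step 5: A=compute:t4 B=load:t5 [compute-bound]

[0] DMA t0→A (2c) ∥ CU idle ⇒ 2c, clock 2
[1] DMA t1→B (2c) ∥ CU A:t0 (3c) ⇒ 3c, clock 5
[2] DMA t2→A (5c) ∥ CU B:t1 (5c) ⇒ 5c, clock 10
[3] DMA t3→B (7c) ∥ CU A:t2 (2c) ⇒ 7c, clock 17
[4] DMA t4→A (6c) ∥ CU B:t3 (5c) ⇒ 6c, clock 23
[5] DMA t5→B (6c) ∥ CU A:t4 (8c) ⇒ 8c, clock 31
[6] DMA t6→A (4c) ∥ CU B:t5 (3c) ⇒ 4c, clock 35
[7] DMA t7→B (7c) ∥ CU A:t6 (9c) ⇒ 9c, clock 44
[8] DMA idle ∥ CU B:t7 (6c) ⇒ 6c, clock 50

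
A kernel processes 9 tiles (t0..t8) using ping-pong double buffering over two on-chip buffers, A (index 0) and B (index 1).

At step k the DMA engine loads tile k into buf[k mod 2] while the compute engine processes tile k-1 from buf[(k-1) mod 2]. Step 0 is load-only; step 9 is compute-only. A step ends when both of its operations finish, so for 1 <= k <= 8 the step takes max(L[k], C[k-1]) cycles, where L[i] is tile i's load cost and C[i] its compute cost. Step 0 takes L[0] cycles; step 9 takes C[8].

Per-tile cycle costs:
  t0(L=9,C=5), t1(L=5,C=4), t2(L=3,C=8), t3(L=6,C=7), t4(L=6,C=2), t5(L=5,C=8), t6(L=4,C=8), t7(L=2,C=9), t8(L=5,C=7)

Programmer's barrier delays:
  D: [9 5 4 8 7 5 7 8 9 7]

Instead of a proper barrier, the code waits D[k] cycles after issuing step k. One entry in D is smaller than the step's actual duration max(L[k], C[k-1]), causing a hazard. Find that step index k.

hazard at step 6

[0] required=L[0]=9=9 vs D=9 ok
[1] required=max(L[1]=5,C[0]=5)=5 vs D=5 ok
[2] required=max(L[2]=3,C[1]=4)=4 vs D=4 ok
[3] required=max(L[3]=6,C[2]=8)=8 vs D=8 ok
[4] required=max(L[4]=6,C[3]=7)=7 vs D=7 ok
[5] required=max(L[5]=5,C[4]=2)=5 vs D=5 ok
[6] required=max(L[6]=4,C[5]=8)=8 vs D=7 SHORT
[7] required=max(L[7]=2,C[6]=8)=8 vs D=8 ok
[8] required=max(L[8]=5,C[7]=9)=9 vs D=9 ok
[9] required=C[8]=7=7 vs D=7 ok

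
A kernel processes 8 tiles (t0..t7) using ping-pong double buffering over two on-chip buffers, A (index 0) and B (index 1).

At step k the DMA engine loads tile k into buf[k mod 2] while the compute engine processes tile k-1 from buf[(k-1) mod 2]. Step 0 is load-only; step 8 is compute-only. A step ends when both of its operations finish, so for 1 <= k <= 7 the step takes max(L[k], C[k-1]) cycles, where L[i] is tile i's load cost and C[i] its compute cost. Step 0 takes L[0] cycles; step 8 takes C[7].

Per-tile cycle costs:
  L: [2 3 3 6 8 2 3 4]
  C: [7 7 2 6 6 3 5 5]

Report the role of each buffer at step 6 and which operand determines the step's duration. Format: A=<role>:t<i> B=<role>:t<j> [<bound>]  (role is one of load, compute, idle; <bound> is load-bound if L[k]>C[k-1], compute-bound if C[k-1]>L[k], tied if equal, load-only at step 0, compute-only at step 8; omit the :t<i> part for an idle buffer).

step 6: A=load:t6 B=compute:t5 [tied]

step 0: L[0]=2 → dur=2, Σ=2 | A=load:t0 B=idle [load-only]
step 1: L[1]=3 C[0]=7 → dur=7, Σ=9 | A=compute:t0 B=load:t1 [compute-bound]
step 2: L[2]=3 C[1]=7 → dur=7, Σ=16 | A=load:t2 B=compute:t1 [compute-bound]
step 3: L[3]=6 C[2]=2 → dur=6, Σ=22 | A=compute:t2 B=load:t3 [load-bound]
step 4: L[4]=8 C[3]=6 → dur=8, Σ=30 | A=load:t4 B=compute:t3 [load-bound]
step 5: L[5]=2 C[4]=6 → dur=6, Σ=36 | A=compute:t4 B=load:t5 [compute-bound]
step 6: L[6]=3 C[5]=3 → dur=3, Σ=39 | A=load:t6 B=compute:t5 [tied]
step 7: L[7]=4 C[6]=5 → dur=5, Σ=44 | A=compute:t6 B=load:t7 [compute-bound]
step 8: C[7]=5 → dur=5, Σ=49 | A=idle B=compute:t7 [compute-only]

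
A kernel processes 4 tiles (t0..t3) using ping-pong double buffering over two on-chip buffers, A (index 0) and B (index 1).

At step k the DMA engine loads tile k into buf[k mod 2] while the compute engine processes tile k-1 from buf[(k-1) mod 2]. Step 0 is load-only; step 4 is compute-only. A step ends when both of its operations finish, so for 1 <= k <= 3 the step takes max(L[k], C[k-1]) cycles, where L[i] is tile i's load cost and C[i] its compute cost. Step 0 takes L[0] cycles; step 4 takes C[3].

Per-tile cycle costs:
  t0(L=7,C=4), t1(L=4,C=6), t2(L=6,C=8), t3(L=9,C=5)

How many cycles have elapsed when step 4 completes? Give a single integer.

end_cycle[4] = 31

step 0: L[0]=7 → dur=7, Σ=7 | A=load:t0 B=idle [load-only]
step 1: L[1]=4 C[0]=4 → dur=4, Σ=11 | A=compute:t0 B=load:t1 [tied]
step 2: L[2]=6 C[1]=6 → dur=6, Σ=17 | A=load:t2 B=compute:t1 [tied]
step 3: L[3]=9 C[2]=8 → dur=9, Σ=26 | A=compute:t2 B=load:t3 [load-bound]
step 4: C[3]=5 → dur=5, Σ=31 | A=idle B=compute:t3 [compute-only]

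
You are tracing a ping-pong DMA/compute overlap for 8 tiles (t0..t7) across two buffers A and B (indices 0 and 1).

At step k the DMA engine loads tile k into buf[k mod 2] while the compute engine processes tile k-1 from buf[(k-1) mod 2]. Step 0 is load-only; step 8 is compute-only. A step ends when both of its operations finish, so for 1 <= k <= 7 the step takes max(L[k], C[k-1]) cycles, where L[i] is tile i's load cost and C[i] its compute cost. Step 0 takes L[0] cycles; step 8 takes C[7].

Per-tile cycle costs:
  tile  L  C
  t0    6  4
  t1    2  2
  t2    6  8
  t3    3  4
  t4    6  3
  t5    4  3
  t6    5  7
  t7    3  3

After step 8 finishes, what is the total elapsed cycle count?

end_cycle[8] = 49

[0] DMA t0→A (6c) ∥ CU idle ⇒ 6c, clock 6
[1] DMA t1→B (2c) ∥ CU A:t0 (4c) ⇒ 4c, clock 10
[2] DMA t2→A (6c) ∥ CU B:t1 (2c) ⇒ 6c, clock 16
[3] DMA t3→B (3c) ∥ CU A:t2 (8c) ⇒ 8c, clock 24
[4] DMA t4→A (6c) ∥ CU B:t3 (4c) ⇒ 6c, clock 30
[5] DMA t5→B (4c) ∥ CU A:t4 (3c) ⇒ 4c, clock 34
[6] DMA t6→A (5c) ∥ CU B:t5 (3c) ⇒ 5c, clock 39
[7] DMA t7→B (3c) ∥ CU A:t6 (7c) ⇒ 7c, clock 46
[8] DMA idle ∥ CU B:t7 (3c) ⇒ 3c, clock 49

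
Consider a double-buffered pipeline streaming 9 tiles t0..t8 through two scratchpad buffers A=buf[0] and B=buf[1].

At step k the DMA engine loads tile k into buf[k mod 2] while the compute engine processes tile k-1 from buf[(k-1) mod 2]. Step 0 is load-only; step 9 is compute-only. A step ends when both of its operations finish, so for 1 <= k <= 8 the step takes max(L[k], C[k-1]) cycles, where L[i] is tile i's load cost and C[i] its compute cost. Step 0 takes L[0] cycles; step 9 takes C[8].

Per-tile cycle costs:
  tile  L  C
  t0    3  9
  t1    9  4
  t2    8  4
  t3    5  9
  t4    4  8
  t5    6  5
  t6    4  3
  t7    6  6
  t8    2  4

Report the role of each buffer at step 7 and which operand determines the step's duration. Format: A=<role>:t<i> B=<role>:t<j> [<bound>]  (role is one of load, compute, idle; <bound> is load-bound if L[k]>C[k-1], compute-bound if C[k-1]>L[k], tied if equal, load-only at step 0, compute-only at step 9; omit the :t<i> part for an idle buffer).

  0. 3=3c; end=3; A:t0 B:-
  1. max(9,9)=9c; end=12; A:t0 B:t1
  2. max(8,4)=8c; end=20; A:t2 B:t1
  3. max(5,4)=5c; end=25; A:t2 B:t3
  4. max(4,9)=9c; end=34; A:t4 B:t3
  5. max(6,8)=8c; end=42; A:t4 B:t5
  6. max(4,5)=5c; end=47; A:t6 B:t5
  7. max(6,3)=6c; end=53; A:t6 B:t7
  8. max(2,6)=6c; end=59; A:t8 B:t7
  9. 4=4c; end=63; A:t8 B:t7

step 7: A=compute:t6 B=load:t7 [load-bound]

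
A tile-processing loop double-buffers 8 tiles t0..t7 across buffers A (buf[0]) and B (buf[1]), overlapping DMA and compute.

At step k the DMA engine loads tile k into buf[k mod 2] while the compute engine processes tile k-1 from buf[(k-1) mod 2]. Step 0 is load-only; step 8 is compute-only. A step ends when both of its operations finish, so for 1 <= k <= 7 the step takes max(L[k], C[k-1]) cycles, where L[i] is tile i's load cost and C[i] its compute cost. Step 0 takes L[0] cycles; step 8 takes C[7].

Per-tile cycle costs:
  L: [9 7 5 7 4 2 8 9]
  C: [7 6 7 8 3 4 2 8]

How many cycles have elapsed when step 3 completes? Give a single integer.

k=0 load=t0/9c comp=- wait=9 total=9
k=1 load=t1/7c comp=t0/7c wait=7 total=16
k=2 load=t2/5c comp=t1/6c wait=6 total=22
k=3 load=t3/7c comp=t2/7c wait=7 total=29
k=4 load=t4/4c comp=t3/8c wait=8 total=37
k=5 load=t5/2c comp=t4/3c wait=3 total=40
k=6 load=t6/8c comp=t5/4c wait=8 total=48
k=7 load=t7/9c comp=t6/2c wait=9 total=57
k=8 load=- comp=t7/8c wait=8 total=65

end_cycle[3] = 29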